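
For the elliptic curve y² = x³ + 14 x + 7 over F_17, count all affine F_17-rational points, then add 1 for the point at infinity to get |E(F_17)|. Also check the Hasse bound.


Affine points = {(2, 3), (2, 14), (3, 5), (3, 12), (4, 5), (4, 12), (5, 7), (5, 10), (6, 1), (6, 16), (8, 6), (8, 11), (10, 5), (10, 12), (11, 8), (11, 9), (12, 4), (12, 13), (16, 3), (16, 14)}; affine count = 20; |E(F_17)| = 21.

Discriminant check: Δ ∝ 4a³ + 27b² = 4·14³ + 27·7² = 4·2744 + 27·49 ≡ 8 (mod 17). Nonzero ⇒ E is nonsingular.
For each x ∈ F_17, compute rhs = x³ + 14·x + 7 mod 17, then count y ∈ F_17 with y² ≡ rhs.
  x = 0: rhs = 7, matching y values: none (0 points).
  x = 1: rhs = 5, matching y values: none (0 points).
  x = 2: rhs = 9, matching y values: 3, 14 (2 points).
  x = 3: rhs = 8, matching y values: 5, 12 (2 points).
  x = 4: rhs = 8, matching y values: 5, 12 (2 points).
  x = 5: rhs = 15, matching y values: 7, 10 (2 points).
  x = 6: rhs = 1, matching y values: 1, 16 (2 points).
  x = 7: rhs = 6, matching y values: none (0 points).
  x = 8: rhs = 2, matching y values: 6, 11 (2 points).
  x = 9: rhs = 12, matching y values: none (0 points).
  x = 10: rhs = 8, matching y values: 5, 12 (2 points).
  x = 11: rhs = 13, matching y values: 8, 9 (2 points).
  x = 12: rhs = 16, matching y values: 4, 13 (2 points).
  x = 13: rhs = 6, matching y values: none (0 points).
  x = 14: rhs = 6, matching y values: none (0 points).
  x = 15: rhs = 5, matching y values: none (0 points).
  x = 16: rhs = 9, matching y values: 3, 14 (2 points).
Total affine count: 20.
Full point count |E(F_17)| = 20 + 1 = 21.
Hasse bound: |21 − (17+1)| = |3| = 3 ≤ 2√17 ≈ 8.2462 ✓.


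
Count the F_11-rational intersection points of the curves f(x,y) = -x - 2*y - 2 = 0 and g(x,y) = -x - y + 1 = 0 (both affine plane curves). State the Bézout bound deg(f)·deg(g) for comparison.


Common zeros: {(4, 8)}; count = 1; Bézout bound = 1.

deg(f) = 1, deg(g) = 1, so Bézout bound = 1.
Scan x ∈ F_11. For each x, list the y ∈ F_11 with f(x, y) ≡ 0 and those with g(x, y) ≡ 0 (mod 11); the common zeros in that column are the intersection.
  x = 0: f ≡ 0 at y ∈ {10}; g ≡ 0 at y ∈ {1}; common: ∅.
  x = 1: f ≡ 0 at y ∈ {4}; g ≡ 0 at y ∈ {0}; common: ∅.
  x = 2: f ≡ 0 at y ∈ {9}; g ≡ 0 at y ∈ {10}; common: ∅.
  x = 3: f ≡ 0 at y ∈ {3}; g ≡ 0 at y ∈ {9}; common: ∅.
  x = 4: f ≡ 0 at y ∈ {8}; g ≡ 0 at y ∈ {8}; common: {8}.
  x = 5: f ≡ 0 at y ∈ {2}; g ≡ 0 at y ∈ {7}; common: ∅.
  x = 6: f ≡ 0 at y ∈ {7}; g ≡ 0 at y ∈ {6}; common: ∅.
  x = 7: f ≡ 0 at y ∈ {1}; g ≡ 0 at y ∈ {5}; common: ∅.
  x = 8: f ≡ 0 at y ∈ {6}; g ≡ 0 at y ∈ {4}; common: ∅.
  x = 9: f ≡ 0 at y ∈ {0}; g ≡ 0 at y ∈ {3}; common: ∅.
  x = 10: f ≡ 0 at y ∈ {5}; g ≡ 0 at y ∈ {2}; common: ∅.
Collecting: common zeros = {(4, 8)}, so the count is 1.
Comparison with the Bézout bound: 1 ≤ 1 = deg(f)·deg(g), as expected for curves with no common component (the bound is attained).


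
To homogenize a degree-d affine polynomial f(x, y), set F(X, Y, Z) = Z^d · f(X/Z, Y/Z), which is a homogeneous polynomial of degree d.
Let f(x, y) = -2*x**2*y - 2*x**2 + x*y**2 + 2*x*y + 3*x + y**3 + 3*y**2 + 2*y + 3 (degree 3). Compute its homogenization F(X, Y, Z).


F(X, Y, Z) = -2*X**2*Y - 2*X**2*Z + X*Y**2 + 2*X*Y*Z + 3*X*Z**2 + Y**3 + 3*Y**2*Z + 2*Y*Z**2 + 3*Z**3

deg(f) = 3.
Substitute x = X/Z, y = Y/Z into f, then multiply by Z^3.
  monomial -2·x^2·y^1 ↦ -2·X^2·Y^1·Z^0.
  monomial -2·x^2·y^0 ↦ -2·X^2·Y^0·Z^1.
  monomial 1·x^1·y^2 ↦ 1·X^1·Y^2·Z^0.
  monomial 2·x^1·y^1 ↦ 2·X^1·Y^1·Z^1.
  monomial 3·x^1·y^0 ↦ 3·X^1·Y^0·Z^2.
  monomial 1·x^0·y^3 ↦ 1·X^0·Y^3·Z^0.
  monomial 3·x^0·y^2 ↦ 3·X^0·Y^2·Z^1.
  monomial 2·x^0·y^1 ↦ 2·X^0·Y^1·Z^2.
  monomial 3·x^0·y^0 ↦ 3·X^0·Y^0·Z^3.
Collecting: F(X, Y, Z) = -2*X**2*Y - 2*X**2*Z + X*Y**2 + 2*X*Y*Z + 3*X*Z**2 + Y**3 + 3*Y**2*Z + 2*Y*Z**2 + 3*Z**3.


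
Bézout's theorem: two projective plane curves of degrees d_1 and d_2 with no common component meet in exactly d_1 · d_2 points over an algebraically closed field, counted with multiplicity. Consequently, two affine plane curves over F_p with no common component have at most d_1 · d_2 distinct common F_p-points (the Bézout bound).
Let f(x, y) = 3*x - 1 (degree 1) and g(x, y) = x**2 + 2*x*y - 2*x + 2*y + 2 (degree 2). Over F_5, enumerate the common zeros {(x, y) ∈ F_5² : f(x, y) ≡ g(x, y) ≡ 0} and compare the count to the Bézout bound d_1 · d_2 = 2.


Common zeros: {(2, 3)}; count = 1; Bézout bound = 2.

deg(f) = 1, deg(g) = 2, so Bézout bound = 2.
Scan x ∈ F_5. For each x, list the y ∈ F_5 with f(x, y) ≡ 0 and those with g(x, y) ≡ 0 (mod 5); the common zeros in that column are the intersection.
  x = 0: f ≡ 0 at y ∈ ∅; g ≡ 0 at y ∈ {4}; common: ∅.
  x = 1: f ≡ 0 at y ∈ ∅; g ≡ 0 at y ∈ {1}; common: ∅.
  x = 2: f ≡ 0 at y ∈ {0, 1, 2, 3, 4}; g ≡ 0 at y ∈ {3}; common: {3}.
  x = 3: f ≡ 0 at y ∈ ∅; g ≡ 0 at y ∈ {0}; common: ∅.
  x = 4: f ≡ 0 at y ∈ ∅; g ≡ 0 at y ∈ {0, 1, 2, 3, 4}; common: ∅.
Collecting: common zeros = {(2, 3)}, so the count is 1.
Comparison with the Bézout bound: 1 ≤ 2 = deg(f)·deg(g), as expected for curves with no common component (the affine F_5-count falls short of the bound because intersections may lie at infinity, over extension fields, or carry multiplicity).


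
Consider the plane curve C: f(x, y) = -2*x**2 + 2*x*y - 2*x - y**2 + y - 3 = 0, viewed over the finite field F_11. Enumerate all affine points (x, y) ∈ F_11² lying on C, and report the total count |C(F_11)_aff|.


Affine F_11-points: {(0, 6), (1, 4), (1, 10), (2, 1), (2, 4), (5, 5), (5, 6), (8, 7), (8, 10), (9, 1), (9, 7), (10, 5)}; count = 12.

For each of the 121 pairs (x, y) ∈ F_11², evaluate f(x, y) mod 11. Record the zeros.
  x = 0: [0↦8, 1↦8, 2↦6, 3↦2, 4↦7, 5↦10, 6↦0, 7↦10, 8↦7, 9↦2, 10↦6]  zeros at y ∈ {6}
  x = 1: [0↦4, 1↦6, 2↦6, 3↦4, 4↦0, 5↦5, 6↦8, 7↦9, 8↦8, 9↦5, 10↦0]  zeros at y ∈ {4, 10}
  x = 2: [0↦7, 1↦0, 2↦2, 3↦2, 4↦0, 5↦7, 6↦1, 7↦4, 8↦5, 9↦4, 10↦1]  zeros at y ∈ {1, 4}
  x = 3: [0↦6, 1↦1, 2↦5, 3↦7, 4↦7, 5↦5, 6↦1, 7↦6, 8↦9, 9↦10, 10↦9]  zeros at y ∈ ∅
  x = 4: [0↦1, 1↦9, 2↦4, 3↦8, 4↦10, 5↦10, 6↦8, 7↦4, 8↦9, 9↦1, 10↦2]  zeros at y ∈ ∅
  x = 5: [0↦3, 1↦2, 2↦10, 3↦5, 4↦9, 5↦0, 6↦0, 7↦9, 8↦5, 9↦10, 10↦2]  zeros at y ∈ {5, 6}
  x = 6: [0↦1, 1↦2, 2↦1, 3↦9, 4↦4, 5↦8, 6↦10, 7↦10, 8↦8, 9↦4, 10↦9]  zeros at y ∈ ∅
  x = 7: [0↦6, 1↦9, 2↦10, 3↦9, 4↦6, 5↦1, 6↦5, 7↦7, 8↦7, 9↦5, 10↦1]  zeros at y ∈ ∅
  x = 8: [0↦7, 1↦1, 2↦4, 3↦5, 4↦4, 5↦1, 6↦7, 7↦0, 8↦2, 9↦2, 10↦0]  zeros at y ∈ {7, 10}
  x = 9: [0↦4, 1↦0, 2↦5, 3↦8, 4↦9, 5↦8, 6↦5, 7↦0, 8↦4, 9↦6, 10↦6]  zeros at y ∈ {1, 7}
  x = 10: [0↦8, 1↦6, 2↦2, 3↦7, 4↦10, 5↦0, 6↦10, 7↦7, 8↦2, 9↦6, 10↦8]  zeros at y ∈ {5}
Collecting zeros: affine points = {(0, 6), (1, 4), (1, 10), (2, 1), (2, 4), (5, 5), (5, 6), (8, 7), (8, 10), (9, 1), (9, 7), (10, 5)}.
Total count |C(F_11)_aff| = 12.


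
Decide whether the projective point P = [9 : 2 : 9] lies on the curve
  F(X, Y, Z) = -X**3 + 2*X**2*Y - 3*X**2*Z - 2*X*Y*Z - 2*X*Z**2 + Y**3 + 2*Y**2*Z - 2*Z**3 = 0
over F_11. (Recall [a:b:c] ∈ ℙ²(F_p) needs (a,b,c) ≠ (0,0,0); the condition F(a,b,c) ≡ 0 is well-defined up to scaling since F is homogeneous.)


F(9,2,9) ≡ 1 (mod 11); P is NOT on the curve.

Evaluate F(9, 2, 9) term-by-term (mod 11).
  -X**3 ↦ -1·729·1·1 = -729
  2*X**2*Y ↦ 2·81·2·1 = 324
  -3*X**2*Z ↦ -3·81·1·9 = -2187
  -2*X*Y*Z ↦ -2·9·2·9 = -324
  -2*X*Z**2 ↦ -2·9·1·81 = -1458
  Y**3 ↦ 1·1·8·1 = 8
  2*Y**2*Z ↦ 2·1·4·9 = 72
  -2*Z**3 ↦ -2·1·1·729 = -1458
Sum: F(9, 2, 9) = (-729) + (324) + (-2187) + (-324) + (-1458) + (8) + (72) + (-1458) = -5752.
Reducing mod 11: -5752 ≡ 1 (mod 11).
Since F(a, b, c) ≡ 1 ≠ 0 (mod 11), P does NOT lie on the curve.


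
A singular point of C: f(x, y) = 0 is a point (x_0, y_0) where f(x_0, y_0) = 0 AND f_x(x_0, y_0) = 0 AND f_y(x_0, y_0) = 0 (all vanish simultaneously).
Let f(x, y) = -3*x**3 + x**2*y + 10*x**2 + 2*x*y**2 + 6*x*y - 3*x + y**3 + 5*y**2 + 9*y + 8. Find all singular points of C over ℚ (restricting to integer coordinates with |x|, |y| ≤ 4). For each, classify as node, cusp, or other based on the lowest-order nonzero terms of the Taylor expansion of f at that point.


Singular points: {(1, -2)}; classification: node.

Compute partial derivatives:
  f_x = -9*x**2 + 2*x*y + 20*x + 2*y**2 + 6*y - 3.
  f_y = x**2 + 4*x*y + 6*x + 3*y**2 + 10*y + 9.
Scan x_0 ∈ {−4, ..., 4}. For each x_0, f_y(x_0, y) is a polynomial in y; find its integer roots y ∈ {−4, ..., 4}, then test f_x and f at those candidates.
  x = -4: f_y(-4, y) = 3*y**2 - 6*y + 1; no integer root y with |y| ≤ 4.
  x = -3: f_y(-3, y) = 3*y**2 - 2*y; vanishes at y ∈ {0}. (-3, 0): f_x = -144 ≠ 0.
  x = -2: f_y(-2, y) = 3*y**2 + 2*y + 1; no integer root y with |y| ≤ 4.
  x = -1: f_y(-1, y) = 3*y**2 + 6*y + 4; no integer root y with |y| ≤ 4.
  x = 0: f_y(0, y) = 3*y**2 + 10*y + 9; no integer root y with |y| ≤ 4.
  x = 1: f_y(1, y) = 3*y**2 + 14*y + 16; vanishes at y ∈ {-2}. (1, -2): f_x = 0, f = 0 — SINGULAR.
  x = 2: f_y(2, y) = 3*y**2 + 18*y + 25; no integer root y with |y| ≤ 4.
  x = 3: f_y(3, y) = 3*y**2 + 22*y + 36; no integer root y with |y| ≤ 4.
  x = 4: f_y(4, y) = 3*y**2 + 26*y + 49; no integer root y with |y| ≤ 4.
Only singular point on the grid: (1, -2).
Classify: substitute x = 1 + u, y = -2 + v and expand: f = -3*u**3 + u**2*v - u**2 + 2*u*v**2 + v**3 + v**2.
No constant or linear terms (consistent with a singular point). Quadratic part: -u**2 + v**2. Cubic part: -3*u**3 + u**2*v + 2*u*v**2 + v**3.
The quadratic part v**2 - u**2 = (v − u)(v + u) splits into two distinct linear factors, so there are two distinct tangent lines y − -2 = ±(x − 1) — this is a node (ordinary double point).
Classification: node.


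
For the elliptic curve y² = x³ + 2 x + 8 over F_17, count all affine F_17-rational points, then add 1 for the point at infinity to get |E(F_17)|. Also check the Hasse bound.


Affine points = {(0, 5), (0, 12), (6, 7), (6, 10), (7, 5), (7, 12), (8, 3), (8, 14), (10, 5), (10, 12), (11, 1), (11, 16), (12, 3), (12, 14), (13, 2), (13, 15), (14, 3), (14, 14), (15, 8), (15, 9)}; affine count = 20; |E(F_17)| = 21.

Discriminant check: Δ ∝ 4a³ + 27b² = 4·2³ + 27·8² = 4·8 + 27·64 ≡ 9 (mod 17). Nonzero ⇒ E is nonsingular.
For each x ∈ F_17, compute rhs = x³ + 2·x + 8 mod 17, then count y ∈ F_17 with y² ≡ rhs.
  x = 0: rhs = 8, matching y values: 5, 12 (2 points).
  x = 1: rhs = 11, matching y values: none (0 points).
  x = 2: rhs = 3, matching y values: none (0 points).
  x = 3: rhs = 7, matching y values: none (0 points).
  x = 4: rhs = 12, matching y values: none (0 points).
  x = 5: rhs = 7, matching y values: none (0 points).
  x = 6: rhs = 15, matching y values: 7, 10 (2 points).
  x = 7: rhs = 8, matching y values: 5, 12 (2 points).
  x = 8: rhs = 9, matching y values: 3, 14 (2 points).
  x = 9: rhs = 7, matching y values: none (0 points).
  x = 10: rhs = 8, matching y values: 5, 12 (2 points).
  x = 11: rhs = 1, matching y values: 1, 16 (2 points).
  x = 12: rhs = 9, matching y values: 3, 14 (2 points).
  x = 13: rhs = 4, matching y values: 2, 15 (2 points).
  x = 14: rhs = 9, matching y values: 3, 14 (2 points).
  x = 15: rhs = 13, matching y values: 8, 9 (2 points).
  x = 16: rhs = 5, matching y values: none (0 points).
Total affine count: 20.
Full point count |E(F_17)| = 20 + 1 = 21.
Hasse bound: |21 − (17+1)| = |3| = 3 ≤ 2√17 ≈ 8.2462 ✓.


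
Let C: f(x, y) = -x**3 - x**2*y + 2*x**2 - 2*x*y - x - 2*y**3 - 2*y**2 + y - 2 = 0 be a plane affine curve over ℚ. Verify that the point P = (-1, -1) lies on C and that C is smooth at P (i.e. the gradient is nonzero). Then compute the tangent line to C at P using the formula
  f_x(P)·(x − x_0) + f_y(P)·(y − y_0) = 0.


Tangent line at P: -8*x - 8 = 0.

Step 1: f(-1, -1) = 0, so P lies on C.
Step 2: partial derivatives
  f_x(x, y) = -3*x**2 - 2*x*y + 4*x - 2*y - 1, f_y(x, y) = -x**2 - 2*x - 6*y**2 - 4*y + 1.
  f_x(P) = -8, f_y(P) = 0 (gradient nonzero, so P is smooth).
Step 3: tangent line at P: -8·(x − -1) + 0·(y − -1) = 0.
Expanding: -8*x - 8 = 0.


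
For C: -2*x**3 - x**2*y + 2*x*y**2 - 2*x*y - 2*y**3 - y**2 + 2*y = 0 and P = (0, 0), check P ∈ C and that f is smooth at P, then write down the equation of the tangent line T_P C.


Tangent line at P: 2*y = 0.

Step 1: f(0, 0) = 0, so P lies on C.
Step 2: partial derivatives
  f_x(x, y) = -6*x**2 - 2*x*y + 2*y**2 - 2*y, f_y(x, y) = -x**2 + 4*x*y - 2*x - 6*y**2 - 2*y + 2.
  f_x(P) = 0, f_y(P) = 2 (gradient nonzero, so P is smooth).
Step 3: tangent line at P: 0·(x − 0) + 2·(y − 0) = 0.
Expanding: 2*y = 0.


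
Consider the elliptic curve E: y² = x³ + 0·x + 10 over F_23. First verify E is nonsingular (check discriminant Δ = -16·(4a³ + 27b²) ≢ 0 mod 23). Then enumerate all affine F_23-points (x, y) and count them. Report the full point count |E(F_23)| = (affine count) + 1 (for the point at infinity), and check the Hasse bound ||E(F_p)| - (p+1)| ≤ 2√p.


Affine points = {(2, 8), (2, 15), (7, 10), (7, 13), (8, 4), (8, 19), (9, 7), (9, 16), (12, 6), (12, 17), (15, 2), (15, 21), (16, 9), (16, 14), (17, 1), (17, 22), (18, 0), (20, 11), (20, 12), (21, 5), (21, 18), (22, 3), (22, 20)}; affine count = 23; |E(F_23)| = 24.

Discriminant check: Δ ∝ 4a³ + 27b² = 4·0³ + 27·10² = 4·0 + 27·100 ≡ 9 (mod 23). Nonzero ⇒ E is nonsingular.
For each x ∈ F_23, compute rhs = x³ + 0·x + 10 mod 23, then count y ∈ F_23 with y² ≡ rhs.
  x = 0: rhs = 10, matching y values: none (0 points).
  x = 1: rhs = 11, matching y values: none (0 points).
  x = 2: rhs = 18, matching y values: 8, 15 (2 points).
  x = 3: rhs = 14, matching y values: none (0 points).
  x = 4: rhs = 5, matching y values: none (0 points).
  x = 5: rhs = 20, matching y values: none (0 points).
  x = 6: rhs = 19, matching y values: none (0 points).
  x = 7: rhs = 8, matching y values: 10, 13 (2 points).
  x = 8: rhs = 16, matching y values: 4, 19 (2 points).
  x = 9: rhs = 3, matching y values: 7, 16 (2 points).
  x = 10: rhs = 21, matching y values: none (0 points).
  x = 11: rhs = 7, matching y values: none (0 points).
  x = 12: rhs = 13, matching y values: 6, 17 (2 points).
  x = 13: rhs = 22, matching y values: none (0 points).
  x = 14: rhs = 17, matching y values: none (0 points).
  x = 15: rhs = 4, matching y values: 2, 21 (2 points).
  x = 16: rhs = 12, matching y values: 9, 14 (2 points).
  x = 17: rhs = 1, matching y values: 1, 22 (2 points).
  x = 18: rhs = 0, matching y values: 0 (1 points).
  x = 19: rhs = 15, matching y values: none (0 points).
  x = 20: rhs = 6, matching y values: 11, 12 (2 points).
  x = 21: rhs = 2, matching y values: 5, 18 (2 points).
  x = 22: rhs = 9, matching y values: 3, 20 (2 points).
Total affine count: 23.
Full point count |E(F_23)| = 23 + 1 = 24.
Hasse bound: |24 − (23+1)| = |0| = 0 ≤ 2√23 ≈ 9.5917 ✓.


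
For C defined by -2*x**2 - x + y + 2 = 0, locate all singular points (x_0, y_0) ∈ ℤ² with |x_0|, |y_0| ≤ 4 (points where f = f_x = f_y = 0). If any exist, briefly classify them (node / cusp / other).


No singular points in the scanned grid; C is smooth there.

Compute partial derivatives:
  f_x = -4*x - 1.
  f_y = 1.
f_y = 1 is a nonzero constant, so f_y never vanishes: no point (x, y) can satisfy f = f_x = f_y = 0. In particular no (x, y) ∈ {−4, ..., 4}² is singular; the curve is smooth.


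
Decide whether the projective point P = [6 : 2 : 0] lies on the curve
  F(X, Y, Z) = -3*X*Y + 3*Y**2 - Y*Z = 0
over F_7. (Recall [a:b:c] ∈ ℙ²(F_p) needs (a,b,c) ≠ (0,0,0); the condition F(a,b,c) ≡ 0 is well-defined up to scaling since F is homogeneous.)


F(6,2,0) ≡ 4 (mod 7); P is NOT on the curve.

Evaluate F(6, 2, 0) term-by-term (mod 7).
  -3*X*Y ↦ -3·6·2·1 = -36
  3*Y**2 ↦ 3·1·4·1 = 12
  -Y*Z ↦ -1·1·2·0 = 0
Sum: F(6, 2, 0) = (-36) + (12) + (0) = -24.
Reducing mod 7: -24 ≡ 4 (mod 7).
Since F(a, b, c) ≡ 4 ≠ 0 (mod 7), P does NOT lie on the curve.


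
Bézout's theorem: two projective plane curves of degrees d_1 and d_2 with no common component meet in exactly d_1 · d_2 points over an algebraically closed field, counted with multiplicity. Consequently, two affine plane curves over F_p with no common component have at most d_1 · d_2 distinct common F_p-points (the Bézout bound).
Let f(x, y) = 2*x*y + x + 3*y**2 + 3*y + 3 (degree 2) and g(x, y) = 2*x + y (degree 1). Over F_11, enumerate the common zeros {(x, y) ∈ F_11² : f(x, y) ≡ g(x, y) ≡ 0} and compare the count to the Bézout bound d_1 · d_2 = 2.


Common zeros: ∅; count = 0; Bézout bound = 2.

deg(f) = 2, deg(g) = 1, so Bézout bound = 2.
Scan x ∈ F_11. For each x, list the y ∈ F_11 with f(x, y) ≡ 0 and those with g(x, y) ≡ 0 (mod 11); the common zeros in that column are the intersection.
  x = 0: f ≡ 0 at y ∈ ∅; g ≡ 0 at y ∈ {0}; common: ∅.
  x = 1: f ≡ 0 at y ∈ ∅; g ≡ 0 at y ∈ {9}; common: ∅.
  x = 2: f ≡ 0 at y ∈ {8}; g ≡ 0 at y ∈ {7}; common: ∅.
  x = 3: f ≡ 0 at y ∈ {9, 10}; g ≡ 0 at y ∈ {5}; common: ∅.
  x = 4: f ≡ 0 at y ∈ {4, 7}; g ≡ 0 at y ∈ {3}; common: ∅.
  x = 5: f ≡ 0 at y ∈ ∅; g ≡ 0 at y ∈ {1}; common: ∅.
  x = 6: f ≡ 0 at y ∈ ∅; g ≡ 0 at y ∈ {10}; common: ∅.
  x = 7: f ≡ 0 at y ∈ {3, 6}; g ≡ 0 at y ∈ {8}; common: ∅.
  x = 8: f ≡ 0 at y ∈ {0, 1}; g ≡ 0 at y ∈ {6}; common: ∅.
  x = 9: f ≡ 0 at y ∈ {2}; g ≡ 0 at y ∈ {4}; common: ∅.
  x = 10: f ≡ 0 at y ∈ ∅; g ≡ 0 at y ∈ {2}; common: ∅.
Collecting: common zeros = ∅, so the count is 0.
Comparison with the Bézout bound: 0 ≤ 2 = deg(f)·deg(g), as expected for curves with no common component (the affine F_11-count falls short of the bound because intersections may lie at infinity, over extension fields, or carry multiplicity).


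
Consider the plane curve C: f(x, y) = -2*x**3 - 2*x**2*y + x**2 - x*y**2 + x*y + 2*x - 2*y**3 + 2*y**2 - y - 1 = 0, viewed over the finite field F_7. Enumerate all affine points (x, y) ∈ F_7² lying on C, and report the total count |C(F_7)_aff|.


Affine F_7-points: {(1, 0), (2, 3), (2, 5), (2, 6), (4, 0), (5, 2), (6, 0)}; count = 7.

For each of the 49 pairs (x, y) ∈ F_7², evaluate f(x, y) mod 7. Record the zeros.
  x = 0: [0↦6, 1↦5, 2↦3, 3↦2, 4↦4, 5↦4, 6↦4]  zeros at y ∈ ∅
  x = 1: [0↦0, 1↦4, 2↦5, 3↦5, 4↦6, 5↦3, 6↦5]  zeros at y ∈ {0}
  x = 2: [0↦5, 1↦3, 2↦3, 3↦0, 4↦3, 5↦0, 6↦0]  zeros at y ∈ {3, 5, 6}
  x = 3: [0↦2, 1↦4, 2↦6, 3↦3, 4↦4, 5↦4, 6↦5]  zeros at y ∈ ∅
  x = 4: [0↦0, 1↦2, 2↦2, 3↦2, 4↦4, 5↦3, 6↦1]  zeros at y ∈ {0}
  x = 5: [0↦1, 1↦6, 2↦0, 3↦6, 4↦5, 5↦6, 6↦4]  zeros at y ∈ {2}
  x = 6: [0↦0, 1↦4, 2↦2, 3↦3, 4↦2, 5↦1, 6↦2]  zeros at y ∈ {0}
Collecting zeros: affine points = {(1, 0), (2, 3), (2, 5), (2, 6), (4, 0), (5, 2), (6, 0)}.
Total count |C(F_7)_aff| = 7.


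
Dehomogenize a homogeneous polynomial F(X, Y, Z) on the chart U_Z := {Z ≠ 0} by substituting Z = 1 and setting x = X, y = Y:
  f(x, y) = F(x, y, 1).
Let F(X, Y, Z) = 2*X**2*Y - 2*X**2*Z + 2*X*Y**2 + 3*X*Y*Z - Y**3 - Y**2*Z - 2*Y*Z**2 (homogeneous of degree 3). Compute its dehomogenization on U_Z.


f(x, y) = 2*x**2*y - 2*x**2 + 2*x*y**2 + 3*x*y - y**3 - y**2 - 2*y

On U_Z we set Z = 1. Each monomial c·X^i·Y^j·Z^k in F becomes c·x^i·y^j·1^k = c·x^i·y^j.
Substituting Z = 1: F(X, Y, 1) = 2*x**2*y - 2*x**2 + 2*x*y**2 + 3*x*y - y**3 - y**2 - 2*y.
Note: deg(f) ≤ deg(F) = 3; strict inequality happens when F is divisible by Z (lost terms).


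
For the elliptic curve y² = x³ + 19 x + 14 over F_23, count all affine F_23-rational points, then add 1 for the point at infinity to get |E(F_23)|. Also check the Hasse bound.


Affine points = {(3, 11), (3, 12), (4, 4), (4, 19), (5, 2), (5, 21), (10, 10), (10, 13), (11, 6), (11, 17), (17, 11), (17, 12), (18, 1), (18, 22), (19, 9), (19, 14)}; affine count = 16; |E(F_23)| = 17.

Discriminant check: Δ ∝ 4a³ + 27b² = 4·19³ + 27·14² = 4·6859 + 27·196 ≡ 22 (mod 23). Nonzero ⇒ E is nonsingular.
For each x ∈ F_23, compute rhs = x³ + 19·x + 14 mod 23, then count y ∈ F_23 with y² ≡ rhs.
  x = 0: rhs = 14, matching y values: none (0 points).
  x = 1: rhs = 11, matching y values: none (0 points).
  x = 2: rhs = 14, matching y values: none (0 points).
  x = 3: rhs = 6, matching y values: 11, 12 (2 points).
  x = 4: rhs = 16, matching y values: 4, 19 (2 points).
  x = 5: rhs = 4, matching y values: 2, 21 (2 points).
  x = 6: rhs = 22, matching y values: none (0 points).
  x = 7: rhs = 7, matching y values: none (0 points).
  x = 8: rhs = 11, matching y values: none (0 points).
  x = 9: rhs = 17, matching y values: none (0 points).
  x = 10: rhs = 8, matching y values: 10, 13 (2 points).
  x = 11: rhs = 13, matching y values: 6, 17 (2 points).
  x = 12: rhs = 15, matching y values: none (0 points).
  x = 13: rhs = 20, matching y values: none (0 points).
  x = 14: rhs = 11, matching y values: none (0 points).
  x = 15: rhs = 17, matching y values: none (0 points).
  x = 16: rhs = 21, matching y values: none (0 points).
  x = 17: rhs = 6, matching y values: 11, 12 (2 points).
  x = 18: rhs = 1, matching y values: 1, 22 (2 points).
  x = 19: rhs = 12, matching y values: 9, 14 (2 points).
  x = 20: rhs = 22, matching y values: none (0 points).
  x = 21: rhs = 14, matching y values: none (0 points).
  x = 22: rhs = 17, matching y values: none (0 points).
Total affine count: 16.
Full point count |E(F_23)| = 16 + 1 = 17.
Hasse bound: |17 − (23+1)| = |-7| = 7 ≤ 2√23 ≈ 9.5917 ✓.


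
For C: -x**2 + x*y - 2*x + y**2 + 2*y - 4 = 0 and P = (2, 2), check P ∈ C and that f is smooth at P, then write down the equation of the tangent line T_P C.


Tangent line at P: -4*x + 8*y - 8 = 0.

Step 1: f(2, 2) = 0, so P lies on C.
Step 2: partial derivatives
  f_x(x, y) = -2*x + y - 2, f_y(x, y) = x + 2*y + 2.
  f_x(P) = -4, f_y(P) = 8 (gradient nonzero, so P is smooth).
Step 3: tangent line at P: -4·(x − 2) + 8·(y − 2) = 0.
Expanding: -4*x + 8*y - 8 = 0.


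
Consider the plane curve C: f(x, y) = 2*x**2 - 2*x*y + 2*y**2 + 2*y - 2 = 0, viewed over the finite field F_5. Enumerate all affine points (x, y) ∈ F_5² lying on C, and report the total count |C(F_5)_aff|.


Affine F_5-points: {(0, 2), (1, 0), (2, 2), (2, 4), (4, 0), (4, 3)}; count = 6.

For each of the 25 pairs (x, y) ∈ F_5², evaluate f(x, y) mod 5. Record the zeros.
  x = 0: [0↦3, 1↦2, 2↦0, 3↦2, 4↦3]  zeros at y ∈ {2}
  x = 1: [0↦0, 1↦2, 2↦3, 3↦3, 4↦2]  zeros at y ∈ {0}
  x = 2: [0↦1, 1↦1, 2↦0, 3↦3, 4↦0]  zeros at y ∈ {2, 4}
  x = 3: [0↦1, 1↦4, 2↦1, 3↦2, 4↦2]  zeros at y ∈ ∅
  x = 4: [0↦0, 1↦1, 2↦1, 3↦0, 4↦3]  zeros at y ∈ {0, 3}
Collecting zeros: affine points = {(0, 2), (1, 0), (2, 2), (2, 4), (4, 0), (4, 3)}.
Total count |C(F_5)_aff| = 6.


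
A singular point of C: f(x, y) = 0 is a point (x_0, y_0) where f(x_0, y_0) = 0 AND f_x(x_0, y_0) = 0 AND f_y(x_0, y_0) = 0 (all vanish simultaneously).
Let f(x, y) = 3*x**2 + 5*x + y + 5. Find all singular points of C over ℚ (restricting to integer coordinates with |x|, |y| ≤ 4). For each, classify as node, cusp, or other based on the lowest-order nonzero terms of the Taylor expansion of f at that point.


No singular points in the scanned grid; C is smooth there.

Compute partial derivatives:
  f_x = 6*x + 5.
  f_y = 1.
f_y = 1 is a nonzero constant, so f_y never vanishes: no point (x, y) can satisfy f = f_x = f_y = 0. In particular no (x, y) ∈ {−4, ..., 4}² is singular; the curve is smooth.


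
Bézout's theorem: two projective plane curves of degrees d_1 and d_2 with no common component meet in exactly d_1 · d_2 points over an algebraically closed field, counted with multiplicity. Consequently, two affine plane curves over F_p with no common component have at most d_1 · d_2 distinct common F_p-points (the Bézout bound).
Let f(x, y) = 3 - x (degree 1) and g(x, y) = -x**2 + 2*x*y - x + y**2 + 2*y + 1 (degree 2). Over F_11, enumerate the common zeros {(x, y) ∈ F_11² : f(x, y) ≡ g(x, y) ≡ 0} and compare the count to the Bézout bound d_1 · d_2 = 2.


Common zeros: {(3, 0), (3, 3)}; count = 2; Bézout bound = 2.

deg(f) = 1, deg(g) = 2, so Bézout bound = 2.
Scan x ∈ F_11. For each x, list the y ∈ F_11 with f(x, y) ≡ 0 and those with g(x, y) ≡ 0 (mod 11); the common zeros in that column are the intersection.
  x = 0: f ≡ 0 at y ∈ ∅; g ≡ 0 at y ∈ {10}; common: ∅.
  x = 1: f ≡ 0 at y ∈ ∅; g ≡ 0 at y ∈ {2, 5}; common: ∅.
  x = 2: f ≡ 0 at y ∈ ∅; g ≡ 0 at y ∈ {2, 3}; common: ∅.
  x = 3: f ≡ 0 at y ∈ {0, 1, 2, 3, 4, 5, 6, 7, 8, 9, 10}; g ≡ 0 at y ∈ {0, 3}; common: {0, 3}.
  x = 4: f ≡ 0 at y ∈ ∅; g ≡ 0 at y ∈ {6}; common: ∅.
  x = 5: f ≡ 0 at y ∈ ∅; g ≡ 0 at y ∈ ∅; common: ∅.
  x = 6: f ≡ 0 at y ∈ ∅; g ≡ 0 at y ∈ ∅; common: ∅.
  x = 7: f ≡ 0 at y ∈ ∅; g ≡ 0 at y ∈ {0, 6}; common: ∅.
  x = 8: f ≡ 0 at y ∈ ∅; g ≡ 0 at y ∈ {5, 10}; common: ∅.
  x = 9: f ≡ 0 at y ∈ ∅; g ≡ 0 at y ∈ ∅; common: ∅.
  x = 10: f ≡ 0 at y ∈ ∅; g ≡ 0 at y ∈ ∅; common: ∅.
Collecting: common zeros = {(3, 0), (3, 3)}, so the count is 2.
Comparison with the Bézout bound: 2 ≤ 2 = deg(f)·deg(g), as expected for curves with no common component (the bound is attained).


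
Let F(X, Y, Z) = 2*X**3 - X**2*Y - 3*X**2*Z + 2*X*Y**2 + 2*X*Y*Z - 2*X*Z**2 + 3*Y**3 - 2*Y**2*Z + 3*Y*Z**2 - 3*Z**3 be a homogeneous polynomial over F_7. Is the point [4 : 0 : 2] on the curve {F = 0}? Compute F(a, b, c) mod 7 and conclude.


F(4,0,2) ≡ 4 (mod 7); P is NOT on the curve.

Evaluate F(4, 0, 2) term-by-term (mod 7).
  2*X**3 ↦ 2·64·1·1 = 128
  -X**2*Y ↦ -1·16·0·1 = 0
  -3*X**2*Z ↦ -3·16·1·2 = -96
  2*X*Y**2 ↦ 2·4·0·1 = 0
  2*X*Y*Z ↦ 2·4·0·2 = 0
  -2*X*Z**2 ↦ -2·4·1·4 = -32
  3*Y**3 ↦ 3·1·0·1 = 0
  -2*Y**2*Z ↦ -2·1·0·2 = 0
  3*Y*Z**2 ↦ 3·1·0·4 = 0
  -3*Z**3 ↦ -3·1·1·8 = -24
Sum: F(4, 0, 2) = (128) + (0) + (-96) + (0) + (0) + (-32) + (0) + (0) + (0) + (-24) = -24.
Reducing mod 7: -24 ≡ 4 (mod 7).
Since F(a, b, c) ≡ 4 ≠ 0 (mod 7), P does NOT lie on the curve.


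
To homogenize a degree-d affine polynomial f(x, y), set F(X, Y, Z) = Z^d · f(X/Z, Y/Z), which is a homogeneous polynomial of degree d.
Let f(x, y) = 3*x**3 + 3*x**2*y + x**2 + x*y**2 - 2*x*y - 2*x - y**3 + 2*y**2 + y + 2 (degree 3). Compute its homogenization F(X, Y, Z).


F(X, Y, Z) = 3*X**3 + 3*X**2*Y + X**2*Z + X*Y**2 - 2*X*Y*Z - 2*X*Z**2 - Y**3 + 2*Y**2*Z + Y*Z**2 + 2*Z**3

deg(f) = 3.
Substitute x = X/Z, y = Y/Z into f, then multiply by Z^3.
  monomial 3·x^3·y^0 ↦ 3·X^3·Y^0·Z^0.
  monomial 3·x^2·y^1 ↦ 3·X^2·Y^1·Z^0.
  monomial 1·x^2·y^0 ↦ 1·X^2·Y^0·Z^1.
  monomial 1·x^1·y^2 ↦ 1·X^1·Y^2·Z^0.
  monomial -2·x^1·y^1 ↦ -2·X^1·Y^1·Z^1.
  monomial -2·x^1·y^0 ↦ -2·X^1·Y^0·Z^2.
  monomial -1·x^0·y^3 ↦ -1·X^0·Y^3·Z^0.
  monomial 2·x^0·y^2 ↦ 2·X^0·Y^2·Z^1.
  monomial 1·x^0·y^1 ↦ 1·X^0·Y^1·Z^2.
  monomial 2·x^0·y^0 ↦ 2·X^0·Y^0·Z^3.
Collecting: F(X, Y, Z) = 3*X**3 + 3*X**2*Y + X**2*Z + X*Y**2 - 2*X*Y*Z - 2*X*Z**2 - Y**3 + 2*Y**2*Z + Y*Z**2 + 2*Z**3.


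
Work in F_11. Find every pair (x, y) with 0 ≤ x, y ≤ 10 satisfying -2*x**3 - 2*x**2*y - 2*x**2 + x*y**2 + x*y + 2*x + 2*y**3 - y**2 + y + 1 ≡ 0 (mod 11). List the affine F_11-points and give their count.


Affine F_11-points: {(0, 5), (1, 8), (2, 5), (3, 5), (8, 3), (9, 6)}; count = 6.

For each of the 121 pairs (x, y) ∈ F_11², evaluate f(x, y) mod 11. Record the zeros.
  x = 0: [0↦1, 1↦3, 2↦4, 3↦5, 4↦7, 5↦0, 6↦7, 7↦7, 8↦1, 9↦1, 10↦8]  zeros at y ∈ {5}
  x = 1: [0↦10, 1↦1, 2↦4, 3↦9, 4↦6, 5↦7, 6↦2, 7↦3, 8↦0, 9↦5, 10↦8]  zeros at y ∈ {8}
  x = 2: [0↦3, 1↦1, 2↦2, 3↦7, 4↦6, 5↦0, 6↦1, 7↦10, 8↦6, 9↦1, 10↦7]  zeros at y ∈ {5}
  x = 3: [0↦1, 1↦2, 2↦8, 3↦9, 4↦6, 5↦0, 6↦3, 7↦5, 8↦7, 9↦10, 10↦4]  zeros at y ∈ {5}
  x = 4: [0↦3, 1↦3, 2↦10, 3↦3, 4↦5, 5↦6, 6↦7, 7↦9, 8↦2, 9↦9, 10↦9]  zeros at y ∈ ∅
  x = 5: [0↦8, 1↦3, 2↦7, 3↦10, 4↦2, 5↦6, 6↦1, 7↦10, 8↦1, 9↦8, 10↦10]  zeros at y ∈ ∅
  x = 6: [0↦4, 1↦1, 2↦9, 3↦7, 4↦7, 5↦10, 6↦6, 7↦7, 8↦3, 9↦6, 10↦6]  zeros at y ∈ ∅
  x = 7: [0↦1, 1↦7, 2↦4, 3↦4, 4↦8, 5↦6, 6↦10, 7↦10, 8↦7, 9↦2, 10↦7]  zeros at y ∈ ∅
  x = 8: [0↦9, 1↦9, 2↦2, 3↦0, 4↦4, 5↦4, 6↦1, 7↦7, 8↦1, 9↦6, 10↦1]  zeros at y ∈ {3}
  x = 9: [0↦5, 1↦6, 2↦2, 3↦5, 4↦5, 5↦3, 6↦0, 7↦8, 8↦6, 9↦6, 10↦9]  zeros at y ∈ {6}
  x = 10: [0↦10, 1↦8, 2↦3, 3↦7, 4↦10, 5↦2, 6↦6, 7↦1, 8↦10, 9↦1, 10↦8]  zeros at y ∈ ∅
Collecting zeros: affine points = {(0, 5), (1, 8), (2, 5), (3, 5), (8, 3), (9, 6)}.
Total count |C(F_11)_aff| = 6.


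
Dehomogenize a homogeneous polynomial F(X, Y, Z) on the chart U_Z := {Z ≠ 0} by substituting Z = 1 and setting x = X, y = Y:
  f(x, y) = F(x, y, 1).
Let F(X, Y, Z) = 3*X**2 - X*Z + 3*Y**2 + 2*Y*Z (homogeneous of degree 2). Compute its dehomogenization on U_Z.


f(x, y) = 3*x**2 - x + 3*y**2 + 2*y

On U_Z we set Z = 1. Each monomial c·X^i·Y^j·Z^k in F becomes c·x^i·y^j·1^k = c·x^i·y^j.
Substituting Z = 1: F(X, Y, 1) = 3*x**2 - x + 3*y**2 + 2*y.
Note: deg(f) ≤ deg(F) = 2; strict inequality happens when F is divisible by Z (lost terms).


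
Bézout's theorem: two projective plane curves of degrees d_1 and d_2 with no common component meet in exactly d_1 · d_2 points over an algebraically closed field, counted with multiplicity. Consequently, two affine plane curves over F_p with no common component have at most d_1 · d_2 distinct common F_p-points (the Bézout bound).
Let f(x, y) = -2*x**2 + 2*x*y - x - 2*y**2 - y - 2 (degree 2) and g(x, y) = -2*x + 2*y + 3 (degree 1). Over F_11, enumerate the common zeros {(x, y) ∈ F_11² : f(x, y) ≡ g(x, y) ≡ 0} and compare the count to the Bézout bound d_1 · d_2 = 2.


Common zeros: {(2, 6), (4, 8)}; count = 2; Bézout bound = 2.

deg(f) = 2, deg(g) = 1, so Bézout bound = 2.
Scan x ∈ F_11. For each x, list the y ∈ F_11 with f(x, y) ≡ 0 and those with g(x, y) ≡ 0 (mod 11); the common zeros in that column are the intersection.
  x = 0: f ≡ 0 at y ∈ ∅; g ≡ 0 at y ∈ {4}; common: ∅.
  x = 1: f ≡ 0 at y ∈ {2, 4}; g ≡ 0 at y ∈ {5}; common: ∅.
  x = 2: f ≡ 0 at y ∈ {1, 6}; g ≡ 0 at y ∈ {6}; common: {6}.
  x = 3: f ≡ 0 at y ∈ ∅; g ≡ 0 at y ∈ {7}; common: ∅.
  x = 4: f ≡ 0 at y ∈ {1, 8}; g ≡ 0 at y ∈ {8}; common: {8}.
  x = 5: f ≡ 0 at y ∈ ∅; g ≡ 0 at y ∈ {9}; common: ∅.
  x = 6: f ≡ 0 at y ∈ {2, 9}; g ≡ 0 at y ∈ {10}; common: ∅.
  x = 7: f ≡ 0 at y ∈ ∅; g ≡ 0 at y ∈ {0}; common: ∅.
  x = 8: f ≡ 0 at y ∈ {4, 9}; g ≡ 0 at y ∈ {1}; common: ∅.
  x = 9: f ≡ 0 at y ∈ {6, 8}; g ≡ 0 at y ∈ {2}; common: ∅.
  x = 10: f ≡ 0 at y ∈ ∅; g ≡ 0 at y ∈ {3}; common: ∅.
Collecting: common zeros = {(2, 6), (4, 8)}, so the count is 2.
Comparison with the Bézout bound: 2 ≤ 2 = deg(f)·deg(g), as expected for curves with no common component (the bound is attained).


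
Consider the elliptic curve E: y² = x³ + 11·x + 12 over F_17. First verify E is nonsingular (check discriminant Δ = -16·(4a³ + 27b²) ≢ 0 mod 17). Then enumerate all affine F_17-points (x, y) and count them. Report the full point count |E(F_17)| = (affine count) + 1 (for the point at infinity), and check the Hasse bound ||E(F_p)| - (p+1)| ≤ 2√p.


Affine points = {(2, 5), (2, 12), (3, 2), (3, 15), (4, 1), (4, 16), (8, 0), (10, 0), (11, 6), (11, 11), (12, 6), (12, 11), (15, 4), (15, 13), (16, 0)}; affine count = 15; |E(F_17)| = 16.

Discriminant check: Δ ∝ 4a³ + 27b² = 4·11³ + 27·12² = 4·1331 + 27·144 ≡ 15 (mod 17). Nonzero ⇒ E is nonsingular.
For each x ∈ F_17, compute rhs = x³ + 11·x + 12 mod 17, then count y ∈ F_17 with y² ≡ rhs.
  x = 0: rhs = 12, matching y values: none (0 points).
  x = 1: rhs = 7, matching y values: none (0 points).
  x = 2: rhs = 8, matching y values: 5, 12 (2 points).
  x = 3: rhs = 4, matching y values: 2, 15 (2 points).
  x = 4: rhs = 1, matching y values: 1, 16 (2 points).
  x = 5: rhs = 5, matching y values: none (0 points).
  x = 6: rhs = 5, matching y values: none (0 points).
  x = 7: rhs = 7, matching y values: none (0 points).
  x = 8: rhs = 0, matching y values: 0 (1 points).
  x = 9: rhs = 7, matching y values: none (0 points).
  x = 10: rhs = 0, matching y values: 0 (1 points).
  x = 11: rhs = 2, matching y values: 6, 11 (2 points).
  x = 12: rhs = 2, matching y values: 6, 11 (2 points).
  x = 13: rhs = 6, matching y values: none (0 points).
  x = 14: rhs = 3, matching y values: none (0 points).
  x = 15: rhs = 16, matching y values: 4, 13 (2 points).
  x = 16: rhs = 0, matching y values: 0 (1 points).
Total affine count: 15.
Full point count |E(F_17)| = 15 + 1 = 16.
Hasse bound: |16 − (17+1)| = |-2| = 2 ≤ 2√17 ≈ 8.2462 ✓.


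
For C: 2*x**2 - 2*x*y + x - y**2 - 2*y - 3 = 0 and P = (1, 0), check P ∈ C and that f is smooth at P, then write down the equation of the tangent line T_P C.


Tangent line at P: 5*x - 4*y - 5 = 0.

Step 1: f(1, 0) = 0, so P lies on C.
Step 2: partial derivatives
  f_x(x, y) = 4*x - 2*y + 1, f_y(x, y) = -2*x - 2*y - 2.
  f_x(P) = 5, f_y(P) = -4 (gradient nonzero, so P is smooth).
Step 3: tangent line at P: 5·(x − 1) + -4·(y − 0) = 0.
Expanding: 5*x - 4*y - 5 = 0.


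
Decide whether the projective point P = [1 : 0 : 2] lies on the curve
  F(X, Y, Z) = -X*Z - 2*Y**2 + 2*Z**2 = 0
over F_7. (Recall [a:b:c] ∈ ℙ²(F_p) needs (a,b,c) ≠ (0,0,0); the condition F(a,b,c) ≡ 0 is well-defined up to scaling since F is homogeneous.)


F(1,0,2) ≡ 6 (mod 7); P is NOT on the curve.

Evaluate F(1, 0, 2) term-by-term (mod 7).
  -X*Z ↦ -1·1·1·2 = -2
  -2*Y**2 ↦ -2·1·0·1 = 0
  2*Z**2 ↦ 2·1·1·4 = 8
Sum: F(1, 0, 2) = (-2) + (0) + (8) = 6.
Reducing mod 7: 6 ≡ 6 (mod 7).
Since F(a, b, c) ≡ 6 ≠ 0 (mod 7), P does NOT lie on the curve.


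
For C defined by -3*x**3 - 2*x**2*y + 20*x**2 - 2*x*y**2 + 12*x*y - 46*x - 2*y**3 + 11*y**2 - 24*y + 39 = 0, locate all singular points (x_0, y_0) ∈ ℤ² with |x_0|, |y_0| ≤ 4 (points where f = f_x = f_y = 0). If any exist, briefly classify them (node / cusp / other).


Singular points: {(2, 1)}; classification: cusp.

Compute partial derivatives:
  f_x = -9*x**2 - 4*x*y + 40*x - 2*y**2 + 12*y - 46.
  f_y = -2*x**2 - 4*x*y + 12*x - 6*y**2 + 22*y - 24.
Scan x_0 ∈ {−4, ..., 4}. For each x_0, f_y(x_0, y) is a polynomial in y; find its integer roots y ∈ {−4, ..., 4}, then test f_x and f at those candidates.
  x = -4: f_y(-4, y) = -6*y**2 + 38*y - 104; no integer root y with |y| ≤ 4.
  x = -3: f_y(-3, y) = -6*y**2 + 34*y - 78; no integer root y with |y| ≤ 4.
  x = -2: f_y(-2, y) = -6*y**2 + 30*y - 56; no integer root y with |y| ≤ 4.
  x = -1: f_y(-1, y) = -6*y**2 + 26*y - 38; no integer root y with |y| ≤ 4.
  x = 0: f_y(0, y) = -6*y**2 + 22*y - 24; no integer root y with |y| ≤ 4.
  x = 1: f_y(1, y) = -6*y**2 + 18*y - 14; no integer root y with |y| ≤ 4.
  x = 2: f_y(2, y) = -6*y**2 + 14*y - 8; vanishes at y ∈ {1}. (2, 1): f_x = 0, f = 0 — SINGULAR.
  x = 3: f_y(3, y) = -6*y**2 + 10*y - 6; no integer root y with |y| ≤ 4.
  x = 4: f_y(4, y) = -6*y**2 + 6*y - 8; no integer root y with |y| ≤ 4.
Only singular point on the grid: (2, 1).
Classify: substitute x = 2 + u, y = 1 + v and expand: f = -3*u**3 - 2*u**2*v - 2*u*v**2 - 2*v**3 + v**2.
No constant or linear terms (consistent with a singular point). Quadratic part: v**2. Cubic part: -3*u**3 - 2*u**2*v - 2*u*v**2 - 2*v**3.
The quadratic part v**2 is a perfect square, so there is a single (double) tangent line v = 0, i.e. y = 1. Restricting the cubic part to that line (v = 0) leaves -3*u**3 ≠ 0, so f is not divisible by v and the branch is v² ≈ 3*u**3 to lowest order — this is a cusp.
Classification: cusp.


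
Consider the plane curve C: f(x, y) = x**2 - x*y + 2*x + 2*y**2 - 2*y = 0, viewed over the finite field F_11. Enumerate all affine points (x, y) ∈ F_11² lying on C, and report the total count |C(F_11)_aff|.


Affine F_11-points: {(0, 0), (0, 1), (3, 9), (3, 10), (4, 5), (4, 9), (5, 10), (9, 0), (10, 1), (10, 5)}; count = 10.

For each of the 121 pairs (x, y) ∈ F_11², evaluate f(x, y) mod 11. Record the zeros.
  x = 0: [0↦0, 1↦0, 2↦4, 3↦1, 4↦2, 5↦7, 6↦5, 7↦7, 8↦2, 9↦1, 10↦4]  zeros at y ∈ {0, 1}
  x = 1: [0↦3, 1↦2, 2↦5, 3↦1, 4↦1, 5↦5, 6↦2, 7↦3, 8↦8, 9↦6, 10↦8]  zeros at y ∈ ∅
  x = 2: [0↦8, 1↦6, 2↦8, 3↦3, 4↦2, 5↦5, 6↦1, 7↦1, 8↦5, 9↦2, 10↦3]  zeros at y ∈ ∅
  x = 3: [0↦4, 1↦1, 2↦2, 3↦7, 4↦5, 5↦7, 6↦2, 7↦1, 8↦4, 9↦0, 10↦0]  zeros at y ∈ {9, 10}
  x = 4: [0↦2, 1↦9, 2↦9, 3↦2, 4↦10, 5↦0, 6↦5, 7↦3, 8↦5, 9↦0, 10↦10]  zeros at y ∈ {5, 9}
  x = 5: [0↦2, 1↦8, 2↦7, 3↦10, 4↦6, 5↦6, 6↦10, 7↦7, 8↦8, 9↦2, 10↦0]  zeros at y ∈ {10}
  x = 6: [0↦4, 1↦9, 2↦7, 3↦9, 4↦4, 5↦3, 6↦6, 7↦2, 8↦2, 9↦6, 10↦3]  zeros at y ∈ ∅
  x = 7: [0↦8, 1↦1, 2↦9, 3↦10, 4↦4, 5↦2, 6↦4, 7↦10, 8↦9, 9↦1, 10↦8]  zeros at y ∈ ∅
  x = 8: [0↦3, 1↦6, 2↦2, 3↦2, 4↦6, 5↦3, 6↦4, 7↦9, 8↦7, 9↦9, 10↦4]  zeros at y ∈ ∅
  x = 9: [0↦0, 1↦2, 2↦8, 3↦7, 4↦10, 5↦6, 6↦6, 7↦10, 8↦7, 9↦8, 10↦2]  zeros at y ∈ {0}
  x = 10: [0↦10, 1↦0, 2↦5, 3↦3, 4↦5, 5↦0, 6↦10, 7↦2, 8↦9, 9↦9, 10↦2]  zeros at y ∈ {1, 5}
Collecting zeros: affine points = {(0, 0), (0, 1), (3, 9), (3, 10), (4, 5), (4, 9), (5, 10), (9, 0), (10, 1), (10, 5)}.
Total count |C(F_11)_aff| = 10.


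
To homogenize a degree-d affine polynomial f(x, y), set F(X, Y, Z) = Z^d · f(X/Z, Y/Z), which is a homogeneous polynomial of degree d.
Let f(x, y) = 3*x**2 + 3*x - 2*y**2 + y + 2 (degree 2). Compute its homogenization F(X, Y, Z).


F(X, Y, Z) = 3*X**2 + 3*X*Z - 2*Y**2 + Y*Z + 2*Z**2

deg(f) = 2.
Substitute x = X/Z, y = Y/Z into f, then multiply by Z^2.
  monomial 3·x^2·y^0 ↦ 3·X^2·Y^0·Z^0.
  monomial 3·x^1·y^0 ↦ 3·X^1·Y^0·Z^1.
  monomial -2·x^0·y^2 ↦ -2·X^0·Y^2·Z^0.
  monomial 1·x^0·y^1 ↦ 1·X^0·Y^1·Z^1.
  monomial 2·x^0·y^0 ↦ 2·X^0·Y^0·Z^2.
Collecting: F(X, Y, Z) = 3*X**2 + 3*X*Z - 2*Y**2 + Y*Z + 2*Z**2.


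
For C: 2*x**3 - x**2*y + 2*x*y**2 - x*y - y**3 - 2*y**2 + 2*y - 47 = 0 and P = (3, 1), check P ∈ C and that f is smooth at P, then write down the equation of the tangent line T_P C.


Tangent line at P: 49*x - 5*y - 142 = 0.

Step 1: f(3, 1) = 0, so P lies on C.
Step 2: partial derivatives
  f_x(x, y) = 6*x**2 - 2*x*y + 2*y**2 - y, f_y(x, y) = -x**2 + 4*x*y - x - 3*y**2 - 4*y + 2.
  f_x(P) = 49, f_y(P) = -5 (gradient nonzero, so P is smooth).
Step 3: tangent line at P: 49·(x − 3) + -5·(y − 1) = 0.
Expanding: 49*x - 5*y - 142 = 0.


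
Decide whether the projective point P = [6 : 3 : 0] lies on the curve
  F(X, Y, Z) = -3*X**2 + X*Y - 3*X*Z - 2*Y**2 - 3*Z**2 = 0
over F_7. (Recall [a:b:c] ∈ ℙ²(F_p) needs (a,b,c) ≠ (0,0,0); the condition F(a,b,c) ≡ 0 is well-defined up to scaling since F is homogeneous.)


F(6,3,0) ≡ 4 (mod 7); P is NOT on the curve.

Evaluate F(6, 3, 0) term-by-term (mod 7).
  -3*X**2 ↦ -3·36·1·1 = -108
  X*Y ↦ 1·6·3·1 = 18
  -3*X*Z ↦ -3·6·1·0 = 0
  -2*Y**2 ↦ -2·1·9·1 = -18
  -3*Z**2 ↦ -3·1·1·0 = 0
Sum: F(6, 3, 0) = (-108) + (18) + (0) + (-18) + (0) = -108.
Reducing mod 7: -108 ≡ 4 (mod 7).
Since F(a, b, c) ≡ 4 ≠ 0 (mod 7), P does NOT lie on the curve.
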